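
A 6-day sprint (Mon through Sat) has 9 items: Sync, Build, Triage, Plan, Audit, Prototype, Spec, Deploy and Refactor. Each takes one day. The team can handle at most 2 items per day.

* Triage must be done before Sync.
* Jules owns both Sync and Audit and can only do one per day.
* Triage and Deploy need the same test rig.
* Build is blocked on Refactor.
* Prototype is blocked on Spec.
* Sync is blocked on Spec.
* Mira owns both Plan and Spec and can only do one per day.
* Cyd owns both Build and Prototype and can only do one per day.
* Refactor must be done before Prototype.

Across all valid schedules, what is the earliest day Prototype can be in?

Tue

Precedence pushes Prototype to at least Tue.
Prototype at Tue is achievable: Refactor=Mon, Plan=Thu, Audit=Thu, Spec=Mon, Build=Wed, Prototype=Tue, Triage=Tue, Sync=Wed, Deploy=Fri.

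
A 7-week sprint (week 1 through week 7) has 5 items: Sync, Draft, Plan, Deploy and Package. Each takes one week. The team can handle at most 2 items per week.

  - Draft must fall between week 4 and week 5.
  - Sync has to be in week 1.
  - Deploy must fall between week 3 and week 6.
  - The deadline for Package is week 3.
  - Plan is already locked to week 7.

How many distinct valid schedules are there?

24

Splitting on Draft: it can be week 4 (12), week 5 (12). Listing each branch's schedules as (Sync, Plan, Deploy, Package) by week number:
Draft=week 4: (1,7,3,1) (1,7,3,2) (1,7,3,3) (1,7,4,1) (1,7,4,2) (1,7,4,3) (1,7,5,1) (1,7,5,2) (1,7,5,3) (1,7,6,1) (1,7,6,2) (1,7,6,3) — 12.
Draft=week 5: (1,7,3,1) (1,7,3,2) (1,7,3,3) (1,7,4,1) (1,7,4,2) (1,7,4,3) (1,7,5,1) (1,7,5,2) (1,7,5,3) (1,7,6,1) (1,7,6,2) (1,7,6,3) — 12.
Summing: 12 + 12 = 24.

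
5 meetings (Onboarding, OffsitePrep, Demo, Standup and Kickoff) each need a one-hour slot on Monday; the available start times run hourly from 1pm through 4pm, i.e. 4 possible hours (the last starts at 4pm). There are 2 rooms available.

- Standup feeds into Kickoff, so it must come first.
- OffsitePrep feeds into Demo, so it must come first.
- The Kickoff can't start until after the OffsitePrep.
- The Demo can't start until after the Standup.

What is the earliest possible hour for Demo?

2pm

Precedence pushes Demo to at least 2pm.
Demo at 2pm is achievable: OffsitePrep in 1pm; Kickoff in 2pm; Standup in 1pm; Onboarding in 3pm; Demo in 2pm.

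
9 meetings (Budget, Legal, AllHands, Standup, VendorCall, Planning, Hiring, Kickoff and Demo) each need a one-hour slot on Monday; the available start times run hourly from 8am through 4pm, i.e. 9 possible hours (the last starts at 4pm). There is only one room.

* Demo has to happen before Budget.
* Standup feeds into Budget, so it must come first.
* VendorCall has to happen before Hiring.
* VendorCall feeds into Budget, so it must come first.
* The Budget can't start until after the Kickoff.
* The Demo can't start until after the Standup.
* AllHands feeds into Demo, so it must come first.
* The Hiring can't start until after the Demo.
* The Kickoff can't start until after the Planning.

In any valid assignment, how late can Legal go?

Legal at 4pm is achievable: Demo in 10am; Planning in 12pm; Kickoff in 1pm; Hiring in 3pm; Standup in 8am; Budget in 2pm; VendorCall in 11am; AllHands in 9am; Legal in 4pm.

4pm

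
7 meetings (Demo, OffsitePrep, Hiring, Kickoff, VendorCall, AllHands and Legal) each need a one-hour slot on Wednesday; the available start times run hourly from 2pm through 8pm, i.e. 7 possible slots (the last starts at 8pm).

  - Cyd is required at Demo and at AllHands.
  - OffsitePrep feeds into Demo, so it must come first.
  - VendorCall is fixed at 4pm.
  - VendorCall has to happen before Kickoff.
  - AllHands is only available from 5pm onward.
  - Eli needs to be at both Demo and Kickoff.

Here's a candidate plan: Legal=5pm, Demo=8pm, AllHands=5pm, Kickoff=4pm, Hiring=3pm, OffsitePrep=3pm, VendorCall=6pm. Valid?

VendorCall has to happen before Kickoff — violated.
AllHands is only available from 5pm onward — holds.
VendorCall is fixed at 4pm — violated.
Eli needs to be at both Demo and Kickoff — holds.
Cyd is required at Demo and at AllHands — holds.
OffsitePrep feeds into Demo, so it must come first — holds.

No — it violates: VendorCall has to happen before Kickoff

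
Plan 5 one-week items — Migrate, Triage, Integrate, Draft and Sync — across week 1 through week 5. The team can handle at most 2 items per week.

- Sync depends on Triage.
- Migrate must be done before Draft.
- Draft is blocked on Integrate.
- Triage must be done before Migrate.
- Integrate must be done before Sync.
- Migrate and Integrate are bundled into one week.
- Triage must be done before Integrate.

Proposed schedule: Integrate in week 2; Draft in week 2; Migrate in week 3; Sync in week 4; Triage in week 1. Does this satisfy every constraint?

Triage must be done before Migrate — holds.
Migrate and Integrate are bundled into one week — violated.
Sync depends on Triage — holds.
The team can handle at most 2 items per week — holds.
Integrate must be done before Sync — holds.
Draft is blocked on Integrate — violated.
Triage must be done before Integrate — holds.
Migrate must be done before Draft — violated.

Invalid. Migrate must be done before Draft.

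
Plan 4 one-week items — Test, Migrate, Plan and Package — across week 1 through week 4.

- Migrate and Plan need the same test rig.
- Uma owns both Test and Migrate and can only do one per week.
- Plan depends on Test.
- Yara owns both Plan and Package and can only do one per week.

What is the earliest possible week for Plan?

week 2

Precedence pushes Plan to at least week 2.
Plan at week 2 is achievable: Migrate=week 3; Plan=week 2; Package=week 1; Test=week 1.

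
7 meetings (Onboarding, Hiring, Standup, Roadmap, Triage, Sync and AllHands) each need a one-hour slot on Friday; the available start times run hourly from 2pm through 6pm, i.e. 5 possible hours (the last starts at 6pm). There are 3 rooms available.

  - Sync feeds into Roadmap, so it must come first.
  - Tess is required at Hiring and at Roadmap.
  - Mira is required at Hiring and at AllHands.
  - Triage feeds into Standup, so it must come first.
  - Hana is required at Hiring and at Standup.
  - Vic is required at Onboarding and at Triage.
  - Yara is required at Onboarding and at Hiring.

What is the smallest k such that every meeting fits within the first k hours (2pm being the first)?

3 hours

The precedence chain requires at least 2 distinct hours.
With at most 3 per hour and 7 meetings, at least 3 hours are needed.
3 works (last occupied hour: 4pm): for example Hiring=2pm, Roadmap=3pm, AllHands=4pm, Onboarding=3pm, Sync=2pm, Triage=2pm, Standup=3pm.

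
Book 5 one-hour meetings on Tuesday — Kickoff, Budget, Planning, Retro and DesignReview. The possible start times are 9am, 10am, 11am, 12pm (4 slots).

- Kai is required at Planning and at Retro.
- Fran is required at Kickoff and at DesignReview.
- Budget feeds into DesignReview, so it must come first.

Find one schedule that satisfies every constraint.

Planning=9am; DesignReview=10am; Retro=10am; Kickoff=9am; Budget=9am

Checking: Budget(9am) before DesignReview(10am); Kickoff(9am) != DesignReview(10am); Planning(9am) != Retro(10am).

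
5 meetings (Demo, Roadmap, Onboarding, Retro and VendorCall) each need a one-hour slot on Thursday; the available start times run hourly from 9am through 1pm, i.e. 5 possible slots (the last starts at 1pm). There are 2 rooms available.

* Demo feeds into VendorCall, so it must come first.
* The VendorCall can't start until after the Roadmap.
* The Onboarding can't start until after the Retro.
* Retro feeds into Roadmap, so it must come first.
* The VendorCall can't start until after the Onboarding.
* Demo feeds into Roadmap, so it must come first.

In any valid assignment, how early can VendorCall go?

11am

Precedence pushes VendorCall to at least 11am.
VendorCall at 11am is achievable: Demo in 9am, VendorCall in 11am, Roadmap in 10am, Onboarding in 10am, Retro in 9am.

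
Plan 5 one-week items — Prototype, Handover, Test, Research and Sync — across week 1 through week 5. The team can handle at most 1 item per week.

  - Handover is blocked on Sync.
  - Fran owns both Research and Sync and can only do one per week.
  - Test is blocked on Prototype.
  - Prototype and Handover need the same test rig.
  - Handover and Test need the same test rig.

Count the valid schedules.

30

Splitting on Prototype: it can be week 1 (12), week 2 (9), week 3 (6), week 4 (3). Listing each branch's schedules as (Handover, Test, Research, Sync) by week number:
Prototype=week 1: (3,4,5,2) (3,5,4,2) (4,2,5,3) (4,3,5,2) (4,5,2,3) (4,5,3,2) (5,2,3,4) (5,2,4,3) (5,3,2,4) (5,3,4,2) (5,4,2,3) (5,4,3,2) — 12.
Prototype=week 2: (3,4,5,1) (3,5,4,1) (4,3,5,1) (4,5,1,3) (4,5,3,1) (5,3,1,4) (5,3,4,1) (5,4,1,3) (5,4,3,1) — 9.
Prototype=week 3: (2,4,5,1) (2,5,4,1) (4,5,1,2) (4,5,2,1) (5,4,1,2) (5,4,2,1) — 6.
Prototype=week 4: (2,5,3,1) (3,5,1,2) (3,5,2,1) — 3.
Summing: 12 + 9 + 6 + 3 = 30.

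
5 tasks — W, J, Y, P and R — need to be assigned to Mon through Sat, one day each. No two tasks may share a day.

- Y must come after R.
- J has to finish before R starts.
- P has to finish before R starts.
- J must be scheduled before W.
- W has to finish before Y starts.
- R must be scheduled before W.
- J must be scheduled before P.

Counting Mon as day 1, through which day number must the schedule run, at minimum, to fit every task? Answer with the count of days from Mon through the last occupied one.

The precedence chain requires at least 5 distinct days.
With at most 1 per day and 5 tasks, at least 5 days are needed.
5 works (last occupied day: Fri): for example Y in Fri; J in Mon; R in Wed; P in Tue; W in Thu.

5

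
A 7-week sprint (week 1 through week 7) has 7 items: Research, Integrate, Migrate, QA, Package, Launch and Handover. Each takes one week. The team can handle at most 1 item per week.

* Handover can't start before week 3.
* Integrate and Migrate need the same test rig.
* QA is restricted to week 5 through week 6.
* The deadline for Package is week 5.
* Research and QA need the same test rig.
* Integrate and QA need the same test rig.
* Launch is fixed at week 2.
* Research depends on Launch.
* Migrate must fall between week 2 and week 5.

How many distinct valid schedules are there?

Splitting on Research: it can be week 3 (8), week 4 (8), week 5 (6), week 6 (6), week 7 (18). Listing each branch's schedules as (Integrate, Migrate, QA, Package, Launch, Handover) by week number:
Research=week 3: (1,4,6,5,2,7) (1,5,6,4,2,7) (4,5,6,1,2,7) (5,4,6,1,2,7) (6,4,5,1,2,7) (7,4,5,1,2,6) (7,4,6,1,2,5) (7,5,6,1,2,4) — 8.
Research=week 4: (1,3,6,5,2,7) (1,5,6,3,2,7) (3,5,6,1,2,7) (5,3,6,1,2,7) (6,3,5,1,2,7) (7,3,5,1,2,6) (7,3,6,1,2,5) (7,5,6,1,2,3) — 8.
Research=week 5: (1,3,6,4,2,7) (1,4,6,3,2,7) (3,4,6,1,2,7) (4,3,6,1,2,7) (7,3,6,1,2,4) (7,4,6,1,2,3) — 6.
Research=week 6: (1,3,5,4,2,7) (1,4,5,3,2,7) (3,4,5,1,2,7) (4,3,5,1,2,7) (7,3,5,1,2,4) (7,4,5,1,2,3) — 6.
Research=week 7: (1,3,5,4,2,6) (1,3,6,4,2,5) (1,3,6,5,2,4) (1,4,5,3,2,6) (1,4,6,3,2,5) (1,4,6,5,2,3) (1,5,6,3,2,4) (1,5,6,4,2,3) (3,4,5,1,2,6) (3,4,6,1,2,5) (3,5,6,1,2,4) (4,3,5,1,2,6) (4,3,6,1,2,5) (4,5,6,1,2,3) (5,3,6,1,2,4) (5,4,6,1,2,3) (6,3,5,1,2,4) (6,4,5,1,2,3) — 18.
Summing: 8 + 8 + 6 + 6 + 18 = 46.

46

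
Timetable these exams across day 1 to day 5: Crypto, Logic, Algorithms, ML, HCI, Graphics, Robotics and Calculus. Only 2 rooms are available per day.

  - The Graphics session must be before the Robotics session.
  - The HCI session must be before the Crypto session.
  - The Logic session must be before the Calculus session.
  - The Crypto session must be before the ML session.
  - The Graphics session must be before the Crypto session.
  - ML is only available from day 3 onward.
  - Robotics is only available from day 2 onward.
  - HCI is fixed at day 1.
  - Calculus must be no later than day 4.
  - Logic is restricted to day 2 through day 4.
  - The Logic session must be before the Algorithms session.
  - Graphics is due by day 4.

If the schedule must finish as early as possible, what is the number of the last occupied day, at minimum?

4

The precedence chain requires at least 3 distinct days.
With at most 2 per day and 8 exams, at least 4 days are needed.
4 works (last occupied day: day 4): for example Algorithms in day 4; Graphics in day 1; ML in day 3; Crypto in day 2; Logic in day 2; HCI in day 1; Calculus in day 4; Robotics in day 3.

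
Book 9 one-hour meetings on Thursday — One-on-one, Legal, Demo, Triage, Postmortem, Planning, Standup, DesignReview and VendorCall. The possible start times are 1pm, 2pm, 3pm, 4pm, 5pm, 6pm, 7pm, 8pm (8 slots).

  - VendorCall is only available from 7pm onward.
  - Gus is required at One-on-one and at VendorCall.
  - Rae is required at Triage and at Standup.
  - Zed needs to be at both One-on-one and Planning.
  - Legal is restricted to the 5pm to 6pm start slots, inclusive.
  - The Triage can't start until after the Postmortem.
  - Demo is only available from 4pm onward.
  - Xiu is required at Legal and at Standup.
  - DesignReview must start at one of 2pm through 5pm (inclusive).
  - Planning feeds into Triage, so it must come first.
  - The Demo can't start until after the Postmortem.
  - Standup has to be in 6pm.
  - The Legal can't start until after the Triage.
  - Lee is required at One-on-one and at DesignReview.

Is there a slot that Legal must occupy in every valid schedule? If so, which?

Legal's window is 5pm–6pm.
Standup is fixed at 6pm, and Legal can't share a slot with Standup.
So Legal must be 5pm.

5pm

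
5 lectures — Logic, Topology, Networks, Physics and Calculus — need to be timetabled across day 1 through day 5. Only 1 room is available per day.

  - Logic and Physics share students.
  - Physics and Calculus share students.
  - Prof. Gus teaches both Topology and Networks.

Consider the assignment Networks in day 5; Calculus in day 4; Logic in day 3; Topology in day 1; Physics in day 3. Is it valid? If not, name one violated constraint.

No. Only 1 room is available per day is not satisfied.

Prof. Gus teaches both Topology and Networks — holds.
Logic and Physics share students — violated.
Only 1 room is available per day — violated.
Physics and Calculus share students — holds.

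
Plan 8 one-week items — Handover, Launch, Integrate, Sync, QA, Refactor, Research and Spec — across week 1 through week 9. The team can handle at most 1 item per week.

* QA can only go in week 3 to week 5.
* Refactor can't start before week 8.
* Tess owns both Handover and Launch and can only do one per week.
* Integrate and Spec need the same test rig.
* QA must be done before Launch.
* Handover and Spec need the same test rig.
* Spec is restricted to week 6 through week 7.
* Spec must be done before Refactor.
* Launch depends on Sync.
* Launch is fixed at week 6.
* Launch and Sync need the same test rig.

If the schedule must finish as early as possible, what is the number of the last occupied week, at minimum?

week 8

The precedence chain requires at least 2 distinct weeks.
With at most 1 per week and 8 tasks, at least 8 weeks are needed.
Refactor can't be placed before week 8, so the schedule must run through at least week 8.
8 works (last occupied week: week 8): for example Sync=week 1, Refactor=week 8, Integrate=week 4, Research=week 5, Spec=week 7, QA=week 3, Handover=week 2, Launch=week 6.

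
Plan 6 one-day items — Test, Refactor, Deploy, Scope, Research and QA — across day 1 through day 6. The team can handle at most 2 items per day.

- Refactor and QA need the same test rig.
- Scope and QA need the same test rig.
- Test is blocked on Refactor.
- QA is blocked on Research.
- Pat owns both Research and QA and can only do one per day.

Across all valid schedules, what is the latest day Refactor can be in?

day 5

Downstream work caps Refactor at day 5.
Refactor at day 5 is achievable: Deploy=day 1; Test=day 6; Research=day 1; Refactor=day 5; QA=day 2; Scope=day 3.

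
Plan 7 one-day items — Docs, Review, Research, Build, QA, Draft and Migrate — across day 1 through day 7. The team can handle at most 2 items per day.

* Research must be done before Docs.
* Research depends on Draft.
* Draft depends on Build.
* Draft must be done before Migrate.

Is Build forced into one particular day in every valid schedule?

No

Build can be day 1 (e.g. Migrate=day 3, Review=day 1, Research=day 3, QA=day 2, Draft=day 2, Docs=day 4, Build=day 1) or day 2 (e.g. Docs=day 5, Review=day 1, Research=day 4, QA=day 1, Draft=day 3, Migrate=day 4, Build=day 2).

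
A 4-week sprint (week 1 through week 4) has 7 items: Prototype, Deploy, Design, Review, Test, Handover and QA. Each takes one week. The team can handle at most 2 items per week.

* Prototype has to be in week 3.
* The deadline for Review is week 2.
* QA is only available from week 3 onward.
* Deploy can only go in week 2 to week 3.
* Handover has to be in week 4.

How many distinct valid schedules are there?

Splitting on Deploy: it can be week 2 (18), week 3 (6). Listing each branch's schedules as (Prototype, Design, Review, Test, Handover, QA) by week number:
Deploy=week 2: (3,1,1,2,4,3) (3,1,1,2,4,4) (3,1,1,3,4,4) (3,1,1,4,4,3) (3,1,2,1,4,3) (3,1,2,1,4,4) (3,1,2,3,4,4) (3,1,2,4,4,3) (3,2,1,1,4,3) (3,2,1,1,4,4) (3,2,1,3,4,4) (3,2,1,4,4,3) (3,3,1,1,4,4) (3,3,1,2,4,4) (3,3,2,1,4,4) (3,4,1,1,4,3) (3,4,1,2,4,3) (3,4,2,1,4,3) — 18.
Deploy=week 3: (3,1,1,2,4,4) (3,1,2,1,4,4) (3,1,2,2,4,4) (3,2,1,1,4,4) (3,2,1,2,4,4) (3,2,2,1,4,4) — 6.
Summing: 18 + 6 = 24.

24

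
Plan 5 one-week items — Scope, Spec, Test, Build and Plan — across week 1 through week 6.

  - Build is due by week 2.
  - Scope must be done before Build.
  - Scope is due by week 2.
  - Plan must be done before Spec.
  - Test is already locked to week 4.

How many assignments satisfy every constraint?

Splitting on Spec: it can be week 2 (1), week 3 (2), week 4 (3), week 5 (4), week 6 (5). Listing each branch's schedules as (Scope, Test, Build, Plan) by week number:
Spec=week 2: (1,4,2,1) — 1.
Spec=week 3: (1,4,2,1) (1,4,2,2) — 2.
Spec=week 4: (1,4,2,1) (1,4,2,2) (1,4,2,3) — 3.
Spec=week 5: (1,4,2,1) (1,4,2,2) (1,4,2,3) (1,4,2,4) — 4.
Spec=week 6: (1,4,2,1) (1,4,2,2) (1,4,2,3) (1,4,2,4) (1,4,2,5) — 5.
Summing: 1 + 2 + 3 + 4 + 5 = 15.

15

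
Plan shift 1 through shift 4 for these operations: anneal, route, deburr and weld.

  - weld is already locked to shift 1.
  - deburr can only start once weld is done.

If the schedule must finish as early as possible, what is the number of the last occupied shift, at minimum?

The precedence chain requires at least 2 distinct shifts.
2 works (last occupied shift: shift 2): for example weld in shift 1, route in shift 1, deburr in shift 2, anneal in shift 1.

2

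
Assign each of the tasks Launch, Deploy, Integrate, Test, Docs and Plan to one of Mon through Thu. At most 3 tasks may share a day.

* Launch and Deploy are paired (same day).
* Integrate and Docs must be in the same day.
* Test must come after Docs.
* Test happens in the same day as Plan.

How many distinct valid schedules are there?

Splitting on Launch: it can be Mon (3), Tue (3), Wed (3), Thu (3). Listing each branch's schedules as (Deploy, Integrate, Test, Docs, Plan):
Launch=Mon: (Mon,Tue,Wed,Tue,Wed) (Mon,Tue,Thu,Tue,Thu) (Mon,Wed,Thu,Wed,Thu) — 3.
Launch=Tue: (Tue,Mon,Wed,Mon,Wed) (Tue,Mon,Thu,Mon,Thu) (Tue,Wed,Thu,Wed,Thu) — 3.
Launch=Wed: (Wed,Mon,Tue,Mon,Tue) (Wed,Mon,Thu,Mon,Thu) (Wed,Tue,Thu,Tue,Thu) — 3.
Launch=Thu: (Thu,Mon,Tue,Mon,Tue) (Thu,Mon,Wed,Mon,Wed) (Thu,Tue,Wed,Tue,Wed) — 3.
Summing: 3 + 3 + 3 + 3 = 12.

12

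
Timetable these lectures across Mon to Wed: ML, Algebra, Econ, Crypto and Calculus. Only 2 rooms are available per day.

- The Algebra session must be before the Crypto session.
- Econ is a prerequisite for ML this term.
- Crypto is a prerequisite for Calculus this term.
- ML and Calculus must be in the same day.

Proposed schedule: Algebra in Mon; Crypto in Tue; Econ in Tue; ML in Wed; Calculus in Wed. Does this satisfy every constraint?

ML and Calculus must be in the same day — holds.
Crypto is a prerequisite for Calculus this term — holds.
Econ is a prerequisite for ML this term — holds.
The Algebra session must be before the Crypto session — holds.
Only 2 rooms are available per day — holds.

Yes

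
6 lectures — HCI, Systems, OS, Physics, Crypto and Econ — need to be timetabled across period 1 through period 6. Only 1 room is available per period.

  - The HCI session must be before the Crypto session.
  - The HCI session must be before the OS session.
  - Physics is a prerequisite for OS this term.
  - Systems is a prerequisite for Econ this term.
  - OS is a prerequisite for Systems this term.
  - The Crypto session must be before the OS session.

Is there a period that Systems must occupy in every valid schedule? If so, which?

Precedence pushes Systems to at least period 4; downstream work caps Systems at period 5.
So Systems is pinned to period 5.

period 5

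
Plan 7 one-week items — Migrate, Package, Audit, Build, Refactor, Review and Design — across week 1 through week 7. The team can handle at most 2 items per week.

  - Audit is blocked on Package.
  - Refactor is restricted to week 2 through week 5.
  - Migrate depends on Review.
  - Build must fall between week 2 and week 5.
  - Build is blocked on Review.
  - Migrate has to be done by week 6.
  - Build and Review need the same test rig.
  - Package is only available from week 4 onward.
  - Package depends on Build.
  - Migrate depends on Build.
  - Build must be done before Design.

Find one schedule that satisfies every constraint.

Audit in week 5, Design in week 3, Refactor in week 2, Migrate in week 3, Review in week 1, Build in week 2, Package in week 4

Checking: Package(week 4) before Audit(week 5); Build(week 2) before Design(week 3); Build(week 2) before Package(week 4); Build(week 2) before Migrate(week 3); Review(week 1) before Migrate(week 3); Review(week 1) before Build(week 2); Build(week 2) != Review(week 1); Migrate=week 3 in [week 1,week 6]; Refactor=week 2 in [week 2,week 5]; Package=week 4 in [week 4,week 7]; Build=week 2 in [week 2,week 5]; max 2 per week (cap 2).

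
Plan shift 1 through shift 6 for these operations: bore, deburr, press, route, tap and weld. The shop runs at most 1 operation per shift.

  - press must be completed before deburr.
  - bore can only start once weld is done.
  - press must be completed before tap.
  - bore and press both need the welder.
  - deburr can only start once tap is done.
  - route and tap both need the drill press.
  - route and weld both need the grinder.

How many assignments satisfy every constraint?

Splitting on bore: it can be shift 2 (4), shift 3 (8), shift 4 (12), shift 5 (16), shift 6 (20). Listing each branch's schedules as (deburr, press, route, tap, weld) by shift number:
bore=shift 2: (5,3,6,4,1) (6,3,4,5,1) (6,3,5,4,1) (6,4,3,5,1) — 4.
bore=shift 3: (5,1,6,4,2) (5,2,6,4,1) (6,1,4,5,2) (6,1,5,4,2) (6,2,4,5,1) (6,2,5,4,1) (6,4,1,5,2) (6,4,2,5,1) — 8.
bore=shift 4: (5,1,6,2,3) (5,1,6,3,2) (5,2,6,3,1) (6,1,2,5,3) (6,1,3,5,2) (6,1,5,2,3) (6,1,5,3,2) (6,2,1,5,3) (6,2,3,5,1) (6,2,5,3,1) (6,3,1,5,2) (6,3,2,5,1) — 12.
bore=shift 5: (3,1,6,2,4) (4,1,6,2,3) (4,1,6,3,2) (4,2,6,3,1) (6,1,2,3,4) (6,1,2,4,3) (6,1,3,2,4) (6,1,3,4,2) (6,1,4,2,3) (6,1,4,3,2) (6,2,1,3,4) (6,2,1,4,3) (6,2,3,4,1) (6,2,4,3,1) (6,3,1,4,2) (6,3,2,4,1) — 16.
bore=shift 6: (3,1,4,2,5) (3,1,5,2,4) (4,1,2,3,5) (4,1,3,2,5) (4,1,5,2,3) (4,1,5,3,2) (4,2,1,3,5) (4,2,5,3,1) (5,1,2,3,4) (5,1,2,4,3) (5,1,3,2,4) (5,1,3,4,2) (5,1,4,2,3) (5,1,4,3,2) (5,2,1,3,4) (5,2,1,4,3) (5,2,3,4,1) (5,2,4,3,1) (5,3,1,4,2) (5,3,2,4,1) — 20.
Summing: 4 + 8 + 12 + 16 + 20 = 60.

60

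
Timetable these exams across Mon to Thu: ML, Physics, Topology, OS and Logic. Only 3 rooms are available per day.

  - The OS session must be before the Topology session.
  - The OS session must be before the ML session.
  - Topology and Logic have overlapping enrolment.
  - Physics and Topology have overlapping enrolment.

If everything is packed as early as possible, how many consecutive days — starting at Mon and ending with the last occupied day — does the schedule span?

2

The precedence chain requires at least 2 distinct days.
With at most 3 per day and 5 exams, at least 2 days are needed.
2 works (last occupied day: Tue): for example Logic -> Mon, ML -> Tue, Physics -> Mon, Topology -> Tue, OS -> Mon.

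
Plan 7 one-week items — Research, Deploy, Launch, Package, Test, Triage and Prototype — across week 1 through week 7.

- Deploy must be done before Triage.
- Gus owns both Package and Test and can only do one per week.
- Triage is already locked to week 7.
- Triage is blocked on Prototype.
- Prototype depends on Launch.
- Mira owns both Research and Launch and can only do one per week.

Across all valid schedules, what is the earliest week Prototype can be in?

week 2

Precedence pushes Prototype to at least week 2; downstream work caps Prototype at week 6.
Prototype at week 2 is achievable: Research -> week 2; Prototype -> week 2; Deploy -> week 1; Launch -> week 1; Triage -> week 7; Package -> week 1; Test -> week 2.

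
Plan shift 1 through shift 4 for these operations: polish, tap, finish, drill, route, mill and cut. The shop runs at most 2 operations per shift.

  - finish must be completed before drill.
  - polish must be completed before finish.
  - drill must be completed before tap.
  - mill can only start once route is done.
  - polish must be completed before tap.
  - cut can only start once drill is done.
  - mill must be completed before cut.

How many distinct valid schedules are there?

3

Enumerating: polish=shift 1; finish=shift 2; route=shift 1; drill=shift 3; mill=shift 2; cut=shift 4; tap=shift 4 | route in shift 1, finish in shift 2, drill in shift 3, tap in shift 4, mill in shift 3, cut in shift 4, polish in shift 1 | mill -> shift 3; drill -> shift 3; route -> shift 2; polish -> shift 1; tap -> shift 4; cut -> shift 4; finish -> shift 2.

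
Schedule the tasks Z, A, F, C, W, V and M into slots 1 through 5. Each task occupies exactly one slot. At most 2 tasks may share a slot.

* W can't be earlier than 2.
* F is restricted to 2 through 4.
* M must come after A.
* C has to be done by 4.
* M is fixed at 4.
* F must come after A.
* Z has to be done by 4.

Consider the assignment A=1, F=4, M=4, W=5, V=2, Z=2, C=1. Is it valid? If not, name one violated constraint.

Yes

At most 2 tasks may share a slot — holds.
M must come after A — holds.
F must come after A — holds.
M is fixed at 4 — holds.
C has to be done by 4 — holds.
W can't be earlier than 2 — holds.
F is restricted to 2 through 4 — holds.
Z has to be done by 4 — holds.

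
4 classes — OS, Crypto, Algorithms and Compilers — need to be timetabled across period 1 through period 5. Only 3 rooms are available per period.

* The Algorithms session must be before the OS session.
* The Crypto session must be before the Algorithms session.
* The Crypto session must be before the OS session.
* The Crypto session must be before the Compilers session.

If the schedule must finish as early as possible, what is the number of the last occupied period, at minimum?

3

The precedence chain requires at least 3 distinct periods.
With at most 3 per period and 4 classes, at least 2 periods are needed.
3 works (last occupied period: period 3): for example Crypto -> period 1, OS -> period 3, Compilers -> period 2, Algorithms -> period 2.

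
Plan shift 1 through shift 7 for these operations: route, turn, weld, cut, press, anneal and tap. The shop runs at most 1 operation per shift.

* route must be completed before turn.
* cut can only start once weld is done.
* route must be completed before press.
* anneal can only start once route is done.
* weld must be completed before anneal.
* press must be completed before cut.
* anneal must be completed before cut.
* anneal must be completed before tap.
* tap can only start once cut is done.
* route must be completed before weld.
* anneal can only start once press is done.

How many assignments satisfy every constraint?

Splitting on weld: it can be shift 2 (5), shift 3 (5), shift 4 (2). Listing each branch's schedules as (route, turn, cut, press, anneal, tap) by shift number:
weld=shift 2: (1,3,6,4,5,7) (1,4,6,3,5,7) (1,5,6,3,4,7) (1,6,5,3,4,7) (1,7,5,3,4,6) — 5.
weld=shift 3: (1,2,6,4,5,7) (1,4,6,2,5,7) (1,5,6,2,4,7) (1,6,5,2,4,7) (1,7,5,2,4,6) — 5.
weld=shift 4: (1,2,6,3,5,7) (1,3,6,2,5,7) — 2.
Summing: 5 + 5 + 2 = 12.

12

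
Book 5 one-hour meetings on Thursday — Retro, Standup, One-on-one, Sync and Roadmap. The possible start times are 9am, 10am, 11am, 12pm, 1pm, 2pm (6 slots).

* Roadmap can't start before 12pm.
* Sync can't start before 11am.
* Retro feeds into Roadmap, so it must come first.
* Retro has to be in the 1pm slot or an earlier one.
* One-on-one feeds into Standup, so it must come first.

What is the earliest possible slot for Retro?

Retro's own window allows nothing later than 1pm.
Retro at 9am is achievable: Retro in 9am; Standup in 10am; One-on-one in 9am; Roadmap in 12pm; Sync in 11am.

9am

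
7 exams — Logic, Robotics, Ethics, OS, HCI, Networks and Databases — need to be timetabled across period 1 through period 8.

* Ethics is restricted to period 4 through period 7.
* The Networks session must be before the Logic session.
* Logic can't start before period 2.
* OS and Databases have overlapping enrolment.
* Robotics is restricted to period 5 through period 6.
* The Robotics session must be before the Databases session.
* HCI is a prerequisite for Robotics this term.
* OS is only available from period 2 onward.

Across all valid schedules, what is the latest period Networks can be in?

period 7

Downstream work caps Networks at period 7.
Networks at period 7 is achievable: Logic in period 8, Robotics in period 5, Networks in period 7, OS in period 2, HCI in period 1, Databases in period 6, Ethics in period 4.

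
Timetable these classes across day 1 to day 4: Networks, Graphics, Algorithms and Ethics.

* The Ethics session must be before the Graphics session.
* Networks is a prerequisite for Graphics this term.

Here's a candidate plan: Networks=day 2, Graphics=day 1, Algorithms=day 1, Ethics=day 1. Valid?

Networks is a prerequisite for Graphics this term — violated.
The Ethics session must be before the Graphics session — violated.

Invalid. Networks is a prerequisite for Graphics this term.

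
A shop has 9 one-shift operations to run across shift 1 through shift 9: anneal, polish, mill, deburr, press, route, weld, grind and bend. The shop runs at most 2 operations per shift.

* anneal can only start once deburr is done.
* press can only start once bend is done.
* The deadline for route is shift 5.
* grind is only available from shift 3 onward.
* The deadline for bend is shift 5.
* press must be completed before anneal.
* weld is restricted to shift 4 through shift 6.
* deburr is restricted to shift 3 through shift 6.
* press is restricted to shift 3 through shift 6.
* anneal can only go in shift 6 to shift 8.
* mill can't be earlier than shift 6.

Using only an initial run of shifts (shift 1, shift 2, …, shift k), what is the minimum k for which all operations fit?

6 shifts

The precedence chain requires at least 3 distinct shifts.
With at most 2 per shift and 9 operations, at least 5 shifts are needed.
anneal can't be placed before shift 6, so the schedule must run through at least shift 6.
6 works (last occupied shift: shift 6): for example grind in shift 4; weld in shift 4; bend in shift 1; polish in shift 2; mill in shift 6; deburr in shift 3; press in shift 3; route in shift 1; anneal in shift 6.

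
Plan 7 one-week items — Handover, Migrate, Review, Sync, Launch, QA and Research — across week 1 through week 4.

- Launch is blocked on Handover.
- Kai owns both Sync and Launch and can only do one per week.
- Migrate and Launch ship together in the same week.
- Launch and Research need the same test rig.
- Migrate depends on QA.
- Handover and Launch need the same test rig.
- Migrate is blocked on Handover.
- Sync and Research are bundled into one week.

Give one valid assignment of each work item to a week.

Research -> week 1; Review -> week 1; Migrate -> week 2; QA -> week 1; Sync -> week 1; Launch -> week 2; Handover -> week 1

Checking: QA(week 1) before Migrate(week 2); Handover(week 1) before Migrate(week 2); Handover(week 1) before Launch(week 2); Handover(week 1) != Launch(week 2); Sync(week 1) != Launch(week 2); Launch(week 2) != Research(week 1); Migrate = Launch = week 2; Sync = Research = week 1.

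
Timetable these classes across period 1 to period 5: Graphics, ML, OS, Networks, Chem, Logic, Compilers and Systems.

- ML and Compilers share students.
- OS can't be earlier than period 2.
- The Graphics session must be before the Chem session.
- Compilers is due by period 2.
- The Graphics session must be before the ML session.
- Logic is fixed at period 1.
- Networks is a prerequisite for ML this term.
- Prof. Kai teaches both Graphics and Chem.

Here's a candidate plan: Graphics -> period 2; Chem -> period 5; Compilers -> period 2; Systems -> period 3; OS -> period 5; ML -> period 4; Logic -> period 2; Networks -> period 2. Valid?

Networks is a prerequisite for ML this term — holds.
The Graphics session must be before the ML session — holds.
OS can't be earlier than period 2 — holds.
Compilers is due by period 2 — holds.
The Graphics session must be before the Chem session — holds.
Logic is fixed at period 1 — violated.
Prof. Kai teaches both Graphics and Chem — holds.
ML and Compilers share students — holds.

No — it violates: Logic is fixed at period 1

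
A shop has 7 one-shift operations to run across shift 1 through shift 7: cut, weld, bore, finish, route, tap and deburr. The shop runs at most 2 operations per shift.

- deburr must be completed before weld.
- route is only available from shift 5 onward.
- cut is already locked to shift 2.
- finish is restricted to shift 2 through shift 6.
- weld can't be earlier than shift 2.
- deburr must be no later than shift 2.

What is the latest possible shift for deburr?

Deburr's own window allows nothing later than shift 2.
deburr at shift 2 is achievable: route=shift 5, finish=shift 3, weld=shift 3, tap=shift 1, bore=shift 1, deburr=shift 2, cut=shift 2.

shift 2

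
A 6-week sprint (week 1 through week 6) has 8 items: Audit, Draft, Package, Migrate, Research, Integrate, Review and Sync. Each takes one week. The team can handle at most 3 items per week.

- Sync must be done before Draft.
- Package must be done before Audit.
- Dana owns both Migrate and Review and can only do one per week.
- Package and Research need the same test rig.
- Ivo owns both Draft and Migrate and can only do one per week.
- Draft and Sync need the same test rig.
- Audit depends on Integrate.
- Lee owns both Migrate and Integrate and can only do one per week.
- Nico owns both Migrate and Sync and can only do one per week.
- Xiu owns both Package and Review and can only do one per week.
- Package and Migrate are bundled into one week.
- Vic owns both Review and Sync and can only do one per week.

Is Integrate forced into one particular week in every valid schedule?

No

Integrate can be week 1 (e.g. Audit=week 3; Sync=week 1; Draft=week 3; Review=week 3; Migrate=week 2; Package=week 2; Research=week 1; Integrate=week 1) or week 2 (e.g. Integrate -> week 2, Migrate -> week 1, Draft -> week 3, Audit -> week 3, Package -> week 1, Review -> week 3, Research -> week 2, Sync -> week 2).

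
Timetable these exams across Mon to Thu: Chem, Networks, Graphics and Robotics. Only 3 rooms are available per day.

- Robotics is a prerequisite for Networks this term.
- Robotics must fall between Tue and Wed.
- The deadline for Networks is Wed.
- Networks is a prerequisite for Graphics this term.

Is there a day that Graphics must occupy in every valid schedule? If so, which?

Precedence pushes Graphics to at least Thu.
So Graphics is pinned to Thu.

Thu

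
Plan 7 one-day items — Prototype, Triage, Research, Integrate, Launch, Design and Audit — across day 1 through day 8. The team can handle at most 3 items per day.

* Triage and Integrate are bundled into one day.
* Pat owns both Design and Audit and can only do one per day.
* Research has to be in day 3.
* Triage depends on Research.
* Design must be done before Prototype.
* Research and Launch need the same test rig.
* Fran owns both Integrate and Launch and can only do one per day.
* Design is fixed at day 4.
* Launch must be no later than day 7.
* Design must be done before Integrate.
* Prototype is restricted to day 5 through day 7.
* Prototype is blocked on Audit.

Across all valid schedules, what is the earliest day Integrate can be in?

Precedence pushes Integrate to at least day 5.
Integrate at day 5 is achievable: Prototype in day 5; Audit in day 1; Integrate in day 5; Triage in day 5; Launch in day 1; Research in day 3; Design in day 4.

day 5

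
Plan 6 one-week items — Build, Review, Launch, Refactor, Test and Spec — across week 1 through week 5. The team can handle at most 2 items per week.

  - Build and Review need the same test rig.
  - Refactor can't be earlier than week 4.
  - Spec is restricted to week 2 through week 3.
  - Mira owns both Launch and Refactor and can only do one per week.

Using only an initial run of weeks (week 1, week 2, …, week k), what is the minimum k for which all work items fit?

With at most 2 per week and 6 work items, at least 3 weeks are needed.
Refactor can't be placed before week 4, so the schedule must run through at least week 4.
4 works (last occupied week: week 4): for example Build -> week 1; Refactor -> week 4; Spec -> week 2; Test -> week 3; Launch -> week 1; Review -> week 2.

4 weeks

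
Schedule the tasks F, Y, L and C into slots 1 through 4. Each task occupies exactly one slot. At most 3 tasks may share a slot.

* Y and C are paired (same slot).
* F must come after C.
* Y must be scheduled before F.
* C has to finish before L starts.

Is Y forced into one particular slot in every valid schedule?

Y can be 1 (e.g. C -> 1; L -> 2; Y -> 1; F -> 2) or 2 (e.g. L=3; F=3; C=2; Y=2).

No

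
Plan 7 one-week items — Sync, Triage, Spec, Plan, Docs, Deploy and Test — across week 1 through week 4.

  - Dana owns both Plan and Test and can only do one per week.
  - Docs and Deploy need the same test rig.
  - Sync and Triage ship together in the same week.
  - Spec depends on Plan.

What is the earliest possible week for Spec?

Precedence pushes Spec to at least week 2.
Spec at week 2 is achievable: Spec in week 2, Docs in week 1, Triage in week 1, Sync in week 1, Plan in week 1, Deploy in week 2, Test in week 2.

week 2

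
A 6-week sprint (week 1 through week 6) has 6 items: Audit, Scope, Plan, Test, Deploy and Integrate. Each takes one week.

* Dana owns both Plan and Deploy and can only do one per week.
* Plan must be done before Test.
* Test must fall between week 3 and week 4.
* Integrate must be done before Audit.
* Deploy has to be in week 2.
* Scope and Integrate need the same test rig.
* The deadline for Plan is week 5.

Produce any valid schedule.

Deploy -> week 2; Audit -> week 2; Test -> week 3; Plan -> week 1; Scope -> week 2; Integrate -> week 1

Checking: Integrate(week 1) before Audit(week 2); Plan(week 1) before Test(week 3); Plan(week 1) != Deploy(week 2); Scope(week 2) != Integrate(week 1); Test=week 3 in [week 3,week 4]; Plan=week 1 in [week 1,week 5]; Deploy=week 2 in [week 2,week 2].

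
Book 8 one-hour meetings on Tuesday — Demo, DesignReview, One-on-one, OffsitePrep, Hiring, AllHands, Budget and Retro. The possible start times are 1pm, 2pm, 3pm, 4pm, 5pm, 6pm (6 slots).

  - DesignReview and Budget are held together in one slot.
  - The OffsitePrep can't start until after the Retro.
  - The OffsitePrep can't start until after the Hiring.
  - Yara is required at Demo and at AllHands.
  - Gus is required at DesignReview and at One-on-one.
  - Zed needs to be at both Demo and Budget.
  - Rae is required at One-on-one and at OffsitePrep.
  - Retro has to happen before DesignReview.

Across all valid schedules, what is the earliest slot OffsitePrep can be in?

2pm

Precedence pushes OffsitePrep to at least 2pm.
OffsitePrep at 2pm is achievable: One-on-one in 1pm; Retro in 1pm; OffsitePrep in 2pm; Demo in 1pm; Hiring in 1pm; AllHands in 2pm; Budget in 2pm; DesignReview in 2pm.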